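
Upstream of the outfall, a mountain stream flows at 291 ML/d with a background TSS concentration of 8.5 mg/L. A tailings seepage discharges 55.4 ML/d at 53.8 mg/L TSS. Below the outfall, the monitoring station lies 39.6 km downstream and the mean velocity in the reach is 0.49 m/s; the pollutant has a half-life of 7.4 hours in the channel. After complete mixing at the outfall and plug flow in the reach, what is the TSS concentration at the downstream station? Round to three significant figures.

1.92 mg/L

After mixing, C = (291.0·8.500 + 55.40·53.80) / 346.4 = 5454/346.4 = 15.74 mg/L.
Travel time t = 39.6·1000 / 0.49 = 80820 s = 22.45 h.
Half-life 7.4 h → k = ln 2 / 7.4 = 0.09367 h⁻¹ = 2.248 d⁻¹.
Decay over the reach: 15.74·exp(−kt) = 15.74·0.1221 = 1.923 mg/L.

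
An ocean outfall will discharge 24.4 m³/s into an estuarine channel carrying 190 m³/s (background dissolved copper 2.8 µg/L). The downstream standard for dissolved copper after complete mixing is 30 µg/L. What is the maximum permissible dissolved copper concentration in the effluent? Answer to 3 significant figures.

242 µg/L

At the limit, (Qr·Cr + Qe·Cₑ)/(Qr + Qe) = 30:
Cₑ = (214.4·30 − 190.0·2.800) / 24.40 = 241.8 µg/L.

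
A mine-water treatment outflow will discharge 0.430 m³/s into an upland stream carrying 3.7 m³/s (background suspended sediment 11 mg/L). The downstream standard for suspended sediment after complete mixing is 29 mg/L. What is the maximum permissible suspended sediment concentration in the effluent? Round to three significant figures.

At the limit, (Qr·Cr + Qe·Cₑ)/(Qr + Qe) = 29:
Cₑ = (4.130·29 − 3.700·11.00) / 0.4300 = 183.9 mg/L.

184 mg/L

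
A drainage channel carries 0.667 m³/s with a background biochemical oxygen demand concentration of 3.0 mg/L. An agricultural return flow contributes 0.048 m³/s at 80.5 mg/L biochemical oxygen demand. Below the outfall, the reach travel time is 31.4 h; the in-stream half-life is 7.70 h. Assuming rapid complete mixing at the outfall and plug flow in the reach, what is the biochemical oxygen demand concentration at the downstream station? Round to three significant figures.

0.486 mg/L

Mixed concentration C = ΣQC/ΣQ = (0.6670·3.000 + 0.04800·80.50) / 0.7150 = 5.865/0.7150 = 8.203 mg/L.
Half-life 7.70 h → k = ln 2 / 7.70 = 0.09002 h⁻¹ = 2.160 d⁻¹.
Decay over the reach: 8.203·exp(−kt) = 8.203·0.05921 = 0.4857 mg/L.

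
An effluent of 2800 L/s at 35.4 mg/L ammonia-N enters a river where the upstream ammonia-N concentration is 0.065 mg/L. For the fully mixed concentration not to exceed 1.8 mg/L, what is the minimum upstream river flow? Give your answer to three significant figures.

Set C_mix = 1.8: (Q·0.06500 + 2800·35.40) / (Q + 2800) = 1.8
→ Q = 2800·(35.40 − 1.8)/(1.8 − 0.06500) = 54220 L/s.

54200 L/s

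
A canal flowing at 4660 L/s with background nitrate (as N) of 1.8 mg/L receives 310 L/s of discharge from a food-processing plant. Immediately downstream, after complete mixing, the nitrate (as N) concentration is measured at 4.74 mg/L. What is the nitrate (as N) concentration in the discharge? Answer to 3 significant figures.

Mass balance: 4660·1.800 + 310.0·Cₑ = 4970·4.740
→ Cₑ = (4970·4.740 − 4660·1.800) / 310.0 = 48.93 mg/L.

48.9 mg/L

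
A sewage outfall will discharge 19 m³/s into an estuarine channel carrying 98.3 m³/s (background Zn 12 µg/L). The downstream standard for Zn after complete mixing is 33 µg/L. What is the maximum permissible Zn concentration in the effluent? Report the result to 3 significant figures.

142 µg/L

At the limit, (Qr·Cr + Qe·Cₑ)/(Qr + Qe) = 33:
Cₑ = (117.3·33 − 98.30·12.00) / 19.00 = 141.6 µg/L.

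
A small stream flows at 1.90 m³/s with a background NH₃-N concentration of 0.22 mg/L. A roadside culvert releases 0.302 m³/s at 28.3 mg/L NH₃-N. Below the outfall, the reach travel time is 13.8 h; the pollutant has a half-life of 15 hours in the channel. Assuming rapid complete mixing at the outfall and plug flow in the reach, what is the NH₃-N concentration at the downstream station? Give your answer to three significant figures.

2.15 mg/L

Mixed concentration C = ΣQC/ΣQ = (1.900·0.2200 + 0.3020·28.30) / 2.202 = 8.965/2.202 = 4.071 mg/L.
Half-life 15 h → k = ln 2 / 15 = 0.04621 h⁻¹ = 1.109 d⁻¹.
After decay, C = 4.071 × e^(−kt) = 4.071 × 0.5285 = 2.152 mg/L.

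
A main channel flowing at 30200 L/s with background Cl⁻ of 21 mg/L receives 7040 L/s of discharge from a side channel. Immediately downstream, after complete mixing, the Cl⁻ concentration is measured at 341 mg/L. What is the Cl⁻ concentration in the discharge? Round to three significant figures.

Mass balance: 30200·21.00 + 7040·Cₑ = 37240·341.0
→ Cₑ = (37240·341.0 − 30200·21.00) / 7040 = 1714 mg/L.

1710 mg/L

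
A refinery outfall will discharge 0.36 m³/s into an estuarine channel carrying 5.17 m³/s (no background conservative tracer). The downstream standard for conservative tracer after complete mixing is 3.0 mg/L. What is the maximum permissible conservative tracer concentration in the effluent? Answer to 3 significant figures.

At the limit, (Qr·Cr + Qe·Cₑ)/(Qr + Qe) = 3.0:
Cₑ = (5.530·3.0 − 5.170·0) / 0.3600 = 46.08 mg/L.

46.1 mg/L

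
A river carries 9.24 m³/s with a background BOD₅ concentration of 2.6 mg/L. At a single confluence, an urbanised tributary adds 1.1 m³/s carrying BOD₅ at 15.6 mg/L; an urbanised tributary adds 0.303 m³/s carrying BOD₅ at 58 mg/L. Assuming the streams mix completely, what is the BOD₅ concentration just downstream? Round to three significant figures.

5.52 mg/L

Mass balance: C = (9.240·2.600 + 1.100·15.60 + 0.3030·58.00) / 10.64 = 58.76/10.64 = 5.521 mg/L.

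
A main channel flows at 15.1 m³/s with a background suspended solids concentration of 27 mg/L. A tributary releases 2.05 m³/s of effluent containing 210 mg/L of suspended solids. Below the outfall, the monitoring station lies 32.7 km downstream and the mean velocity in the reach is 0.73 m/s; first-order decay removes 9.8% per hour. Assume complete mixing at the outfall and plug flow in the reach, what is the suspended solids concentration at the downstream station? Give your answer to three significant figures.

Conservation of mass: C = (15.10·27.00 + 2.050·210.0) / 17.15 = 838.2/17.15 = 48.87 mg/L.
Travel time t = 32.7·1000 / 0.73 = 44790 s = 12.44 h.
9.8%/h lost → k = −ln(1 − 0.098) = 0.1031 h⁻¹.
After decay, C = 48.87 × e^(−kt) = 48.87 × 0.2771 = 13.54 mg/L.

13.5 mg/L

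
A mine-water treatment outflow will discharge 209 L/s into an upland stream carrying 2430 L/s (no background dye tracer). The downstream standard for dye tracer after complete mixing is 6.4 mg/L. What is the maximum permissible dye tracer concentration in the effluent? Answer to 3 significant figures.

At the limit, (Qr·Cr + Qe·Cₑ)/(Qr + Qe) = 6.4:
Cₑ = (2639·6.4 − 2430·0) / 209.0 = 80.81 mg/L.

80.8 mg/L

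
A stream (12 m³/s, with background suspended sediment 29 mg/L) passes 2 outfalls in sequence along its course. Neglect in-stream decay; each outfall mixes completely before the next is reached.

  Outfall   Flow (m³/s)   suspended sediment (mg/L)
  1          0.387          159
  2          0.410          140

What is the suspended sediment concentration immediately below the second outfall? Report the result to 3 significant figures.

36.5 mg/L

After outfall 1: Q = 12.00 + 0.3870 = 12.39 m³/s; C = (12.00·29.00 + 0.3870·159.0)/12.39 = 33.06 mg/L.
After outfall 2: Q = 12.39 + 0.4100 = 12.80 m³/s; C = (12.39·33.06 + 0.4100·140.0)/12.80 = 36.49 mg/L.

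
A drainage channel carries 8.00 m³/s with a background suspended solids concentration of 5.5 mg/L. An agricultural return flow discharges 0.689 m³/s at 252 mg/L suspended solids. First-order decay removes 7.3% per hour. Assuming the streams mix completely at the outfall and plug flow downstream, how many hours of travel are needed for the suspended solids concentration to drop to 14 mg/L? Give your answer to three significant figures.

7.67 h

Mass balance: C = (8.000·5.500 + 0.6890·252.0) / 8.689 = 217.6/8.689 = 25.05 mg/L.
7.3%/h lost → k = −ln(1 − 0.073) = 0.07580 h⁻¹.
25.05·exp(−k·t) = 14 → t = ln(25.05/14)/k = 27620 s = 7.674 h.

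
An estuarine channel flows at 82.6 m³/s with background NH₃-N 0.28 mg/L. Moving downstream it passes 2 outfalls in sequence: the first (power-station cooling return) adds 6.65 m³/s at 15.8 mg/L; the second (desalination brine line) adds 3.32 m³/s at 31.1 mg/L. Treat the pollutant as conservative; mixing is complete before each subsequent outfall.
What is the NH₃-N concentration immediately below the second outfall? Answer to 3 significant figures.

Below outfall 1: Q → 89.25 m³/s, C = (82.60·0.2800 + 6.650·15.80)/89.25 = 1.436 mg/L.
Below outfall 2: Q → 92.57 m³/s, C = (89.25·1.436 + 3.320·31.10)/92.57 = 2.500 mg/L.

2.50 mg/L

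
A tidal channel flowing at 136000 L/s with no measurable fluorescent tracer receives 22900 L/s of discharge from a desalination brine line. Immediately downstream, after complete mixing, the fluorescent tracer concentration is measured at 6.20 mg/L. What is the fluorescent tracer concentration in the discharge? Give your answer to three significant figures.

43.0 mg/L

Mass balance: 136000·0 + 22900·Cₑ = 158900·6.200
→ Cₑ = (158900·6.200 − 136000·0) / 22900 = 43.02 mg/L.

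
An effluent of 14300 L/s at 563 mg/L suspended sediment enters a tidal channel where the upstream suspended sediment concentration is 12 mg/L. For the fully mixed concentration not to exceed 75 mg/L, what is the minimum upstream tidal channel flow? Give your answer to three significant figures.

Set C_mix = 75: (Q·12.00 + 14300·563.0) / (Q + 14300) = 75
→ Q = 14300·(563.0 − 75)/(75 − 12.00) = 110800 L/s.

111000 L/s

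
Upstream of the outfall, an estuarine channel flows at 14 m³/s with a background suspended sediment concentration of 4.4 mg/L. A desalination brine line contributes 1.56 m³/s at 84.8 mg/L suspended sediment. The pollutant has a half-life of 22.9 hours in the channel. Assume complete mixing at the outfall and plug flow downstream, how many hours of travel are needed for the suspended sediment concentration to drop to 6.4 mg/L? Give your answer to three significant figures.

22.0 h

Mixed concentration C = ΣQC/ΣQ = (14.00·4.400 + 1.560·84.80) / 15.56 = 193.9/15.56 = 12.46 mg/L.
Half-life 22.9 h → k = ln 2 / 22.9 = 0.03027 h⁻¹ = 0.7264 d⁻¹.
12.46·exp(−k·t) = 6.4 → t = ln(12.46/6.4)/k = 79240 s = 22.01 h.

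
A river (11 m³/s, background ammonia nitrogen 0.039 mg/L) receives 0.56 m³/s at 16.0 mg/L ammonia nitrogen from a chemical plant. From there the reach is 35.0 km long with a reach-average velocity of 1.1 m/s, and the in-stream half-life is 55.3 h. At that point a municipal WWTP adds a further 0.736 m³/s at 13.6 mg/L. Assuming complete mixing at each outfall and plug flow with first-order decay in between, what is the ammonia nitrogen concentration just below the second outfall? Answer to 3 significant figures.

1.50 mg/L

Conservation of mass: C = (11.00·0.03900 + 0.5600·16.00) / 11.56 = 9.389/11.56 = 0.8122 mg/L; combined flow 11.56 m³/s.
Travel time t = 35.0·1000 / 1.1 = 31820 s = 8.838 h.
Half-life 55.3 h → k = ln 2 / 55.3 = 0.01253 h⁻¹ = 0.3008 d⁻¹.
Decay over the reach: 0.8122·exp(−kt) = 0.8122·0.8951 = 0.7270 mg/L.
At the second outfall, C = (11.56·0.7270 + 0.7360·13.60) / (11.56 + 0.7360) = 1.498 mg/L.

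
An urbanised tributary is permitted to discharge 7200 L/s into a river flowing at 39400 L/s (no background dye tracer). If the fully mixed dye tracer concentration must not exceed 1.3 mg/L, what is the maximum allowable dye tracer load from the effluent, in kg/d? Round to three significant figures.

5230 kg/d

Mass balance at the limit: 39400·0 + 7200·Cₑ = 46600·1.3 → Cₑ = 8.414 mg/L.
7200 L/s = 7.200 m³/s. Load = 7.200 m³/s × 8.414 g/m³ × 86 400 s/d = 5234 kg/d.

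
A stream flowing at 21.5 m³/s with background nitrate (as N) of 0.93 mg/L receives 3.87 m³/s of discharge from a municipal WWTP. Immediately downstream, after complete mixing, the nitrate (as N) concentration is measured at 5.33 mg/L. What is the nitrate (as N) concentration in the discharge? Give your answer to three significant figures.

Mass balance: 21.50·0.9300 + 3.870·Cₑ = 25.37·5.330
→ Cₑ = (25.37·5.330 − 21.50·0.9300) / 3.870 = 29.77 mg/L.

29.8 mg/L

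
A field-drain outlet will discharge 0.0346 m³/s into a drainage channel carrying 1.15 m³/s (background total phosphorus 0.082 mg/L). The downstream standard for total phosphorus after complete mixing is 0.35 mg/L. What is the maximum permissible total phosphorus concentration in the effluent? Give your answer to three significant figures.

At the limit, (Qr·Cr + Qe·Cₑ)/(Qr + Qe) = 0.35:
Cₑ = (1.185·0.35 − 1.150·0.08200) / 0.03460 = 9.258 mg/L.

9.26 mg/L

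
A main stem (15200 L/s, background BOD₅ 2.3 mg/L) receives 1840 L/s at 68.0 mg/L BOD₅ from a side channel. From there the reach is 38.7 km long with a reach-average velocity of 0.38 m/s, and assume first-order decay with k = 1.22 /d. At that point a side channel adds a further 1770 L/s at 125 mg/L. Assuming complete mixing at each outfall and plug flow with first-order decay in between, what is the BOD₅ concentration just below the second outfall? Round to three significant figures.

13.8 mg/L

After mixing, C = (15200·2.300 + 1840·68.00) / 17040 = 160100/17040 = 9.394 mg/L; combined flow 17040 L/s.
Travel time t = 38.7·1000 / 0.38 = 101800 s = 28.29 h.
First-order decay: C = 9.394·exp(−k·t) = 9.394·0.2374 = 2.230 mg/L.
At the second outfall, C = (17040·2.230 + 1770·125.0) / (17040 + 1770) = 13.78 mg/L.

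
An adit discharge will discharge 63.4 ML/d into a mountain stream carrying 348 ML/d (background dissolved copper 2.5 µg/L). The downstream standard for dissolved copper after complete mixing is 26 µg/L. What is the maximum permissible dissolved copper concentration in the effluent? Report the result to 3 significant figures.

At the limit, (Qr·Cr + Qe·Cₑ)/(Qr + Qe) = 26:
Cₑ = (411.4·26 − 348.0·2.500) / 63.40 = 155.0 µg/L.

155 µg/L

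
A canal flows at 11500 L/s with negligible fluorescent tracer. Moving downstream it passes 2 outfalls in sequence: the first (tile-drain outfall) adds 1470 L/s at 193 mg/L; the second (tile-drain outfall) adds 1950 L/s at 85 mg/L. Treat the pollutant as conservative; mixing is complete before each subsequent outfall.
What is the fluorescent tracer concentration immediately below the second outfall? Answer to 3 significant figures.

30.1 mg/L

Outfall 1: combined Q = 12970 L/s; C = (11500·0 + 1470·193.0)/12970 = 21.87 mg/L.
Outfall 2: combined Q = 14920 L/s; C = (12970·21.87 + 1950·85.00)/14920 = 30.12 mg/L.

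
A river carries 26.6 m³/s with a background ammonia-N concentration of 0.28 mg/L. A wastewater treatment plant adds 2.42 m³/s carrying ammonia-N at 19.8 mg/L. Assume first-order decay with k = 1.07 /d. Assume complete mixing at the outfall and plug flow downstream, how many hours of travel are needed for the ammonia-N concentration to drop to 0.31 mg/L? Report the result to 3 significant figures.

Flow-weighted average: C = (26.60·0.2800 + 2.420·19.80) / 29.02 = 55.36/29.02 = 1.908 mg/L.
1.908·exp(−k·t) = 0.31 → t = ln(1.908/0.31)/k = 146700 s = 40.76 h.

40.8 h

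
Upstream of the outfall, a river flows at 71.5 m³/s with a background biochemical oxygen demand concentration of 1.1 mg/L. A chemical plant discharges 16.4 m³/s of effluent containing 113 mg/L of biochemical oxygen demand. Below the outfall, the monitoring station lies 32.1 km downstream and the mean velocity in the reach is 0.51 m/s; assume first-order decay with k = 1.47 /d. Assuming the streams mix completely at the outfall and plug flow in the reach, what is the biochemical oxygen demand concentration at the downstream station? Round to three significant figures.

Conservation of mass: C = (71.50·1.100 + 16.40·113.0) / 87.90 = 1932/87.90 = 21.98 mg/L.
Travel time t = 32.1·1000 / 0.51 = 62940 s = 17.48 h.
Applying C = C₀e^(−kt): 21.98 × 0.3427 = 7.532 mg/L.

7.53 mg/L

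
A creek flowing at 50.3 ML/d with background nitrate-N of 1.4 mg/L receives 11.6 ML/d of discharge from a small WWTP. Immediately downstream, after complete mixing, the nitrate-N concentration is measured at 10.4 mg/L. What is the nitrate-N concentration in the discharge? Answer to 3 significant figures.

Mass balance: 50.30·1.400 + 11.60·Cₑ = 61.90·10.40
→ Cₑ = (61.90·10.40 − 50.30·1.400) / 11.60 = 49.43 mg/L.

49.4 mg/L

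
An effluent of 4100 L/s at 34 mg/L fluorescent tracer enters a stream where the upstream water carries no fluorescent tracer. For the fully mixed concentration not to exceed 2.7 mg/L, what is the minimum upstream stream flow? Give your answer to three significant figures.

Set C_mix = 2.7: (Q·0 + 4100·34.00) / (Q + 4100) = 2.7
→ Q = 4100·(34.00 − 2.7)/(2.7 − 0) = 47530 L/s.

47500 L/s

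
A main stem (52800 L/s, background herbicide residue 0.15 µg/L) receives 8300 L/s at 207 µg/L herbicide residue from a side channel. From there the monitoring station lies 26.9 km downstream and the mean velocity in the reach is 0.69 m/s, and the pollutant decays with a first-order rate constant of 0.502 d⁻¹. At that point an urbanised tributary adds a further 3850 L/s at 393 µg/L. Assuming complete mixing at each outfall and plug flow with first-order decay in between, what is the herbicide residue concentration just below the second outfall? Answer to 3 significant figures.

44.5 µg/L

Conservation of mass: C = (52800·0.1500 + 8300·207.0) / 61100 = 1726000/61100 = 28.25 µg/L; combined flow 61100 L/s.
Travel time t = 26.9·1000 / 0.69 = 38990 s = 10.83 h.
After decay, C = 28.25 × e^(−kt) = 28.25 × 0.7973 = 22.52 µg/L.
Second outfall: C = (61100·22.52 + 3850·393.0)/64950 = 44.48 µg/L.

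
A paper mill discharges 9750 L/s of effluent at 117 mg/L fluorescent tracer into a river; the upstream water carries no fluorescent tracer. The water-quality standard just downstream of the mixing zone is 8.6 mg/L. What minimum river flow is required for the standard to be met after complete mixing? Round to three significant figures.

Set C_mix = 8.6: (Q·0 + 9750·117.0) / (Q + 9750) = 8.6
→ Q = 9750·(117.0 − 8.6)/(8.6 − 0) = 122900 L/s.

123000 L/s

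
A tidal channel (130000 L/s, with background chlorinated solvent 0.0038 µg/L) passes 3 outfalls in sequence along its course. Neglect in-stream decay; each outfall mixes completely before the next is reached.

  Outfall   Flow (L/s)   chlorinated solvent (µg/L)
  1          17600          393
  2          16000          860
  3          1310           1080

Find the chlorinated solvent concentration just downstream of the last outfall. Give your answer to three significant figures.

134 µg/L

Below outfall 1: Q → 147600 L/s, C = (130000·0.003800 + 17600·393.0)/147600 = 46.87 µg/L.
Below outfall 2: Q → 163600 L/s, C = (147600·46.87 + 16000·860.0)/163600 = 126.4 µg/L.
Below outfall 3: Q → 164900 L/s, C = (163600·126.4 + 1310·1080)/164900 = 134.0 µg/L.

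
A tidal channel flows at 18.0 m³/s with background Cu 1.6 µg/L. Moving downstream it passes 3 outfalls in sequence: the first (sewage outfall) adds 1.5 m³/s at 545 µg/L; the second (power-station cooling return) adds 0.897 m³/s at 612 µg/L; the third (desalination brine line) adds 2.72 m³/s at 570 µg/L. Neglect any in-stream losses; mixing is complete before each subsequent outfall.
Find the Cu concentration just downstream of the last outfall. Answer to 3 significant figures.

Below outfall 1: Q → 19.50 m³/s, C = (18.00·1.600 + 1.500·545.0)/19.50 = 43.40 µg/L.
Below outfall 2: Q → 20.40 m³/s, C = (19.50·43.40 + 0.8970·612.0)/20.40 = 68.41 µg/L.
Below outfall 3: Q → 23.12 m³/s, C = (20.40·68.41 + 2.720·570.0)/23.12 = 127.4 µg/L.

127 µg/L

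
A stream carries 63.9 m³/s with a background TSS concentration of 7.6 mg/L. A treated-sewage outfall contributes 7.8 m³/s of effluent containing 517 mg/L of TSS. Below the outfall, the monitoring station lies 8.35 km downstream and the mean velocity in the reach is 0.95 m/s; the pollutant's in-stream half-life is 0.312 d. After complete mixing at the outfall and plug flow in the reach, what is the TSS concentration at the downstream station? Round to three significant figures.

50.3 mg/L

Flow-weighted average: C = (63.90·7.600 + 7.800·517.0) / 71.70 = 4518/71.70 = 63.02 mg/L.
Travel time t = 8.35·1000 / 0.95 = 8789 s = 2.442 h.
Half-life 0.312 d → k = ln 2 / 0.312 = 2.222 d⁻¹.
First-order decay: C = 63.02·exp(−k·t) = 63.02·0.7977 = 50.27 mg/L.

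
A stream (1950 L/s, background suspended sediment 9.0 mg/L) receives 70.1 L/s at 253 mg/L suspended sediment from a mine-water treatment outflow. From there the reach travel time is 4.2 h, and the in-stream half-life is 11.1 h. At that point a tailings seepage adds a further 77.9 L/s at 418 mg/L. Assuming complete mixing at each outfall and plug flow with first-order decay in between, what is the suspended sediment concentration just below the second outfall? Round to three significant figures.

28.5 mg/L

After mixing, C = (1950·9.000 + 70.10·253.0) / 2020 = 35290/2020 = 17.47 mg/L; combined flow 2020 L/s.
Half-life 11.1 h → k = ln 2 / 11.1 = 0.06245 h⁻¹ = 1.499 d⁻¹.
First-order decay: C = 17.47·exp(−k·t) = 17.47·0.7693 = 13.44 mg/L.
At the second outfall, C = (2020·13.44 + 77.90·418.0) / (2020 + 77.90) = 28.46 mg/L.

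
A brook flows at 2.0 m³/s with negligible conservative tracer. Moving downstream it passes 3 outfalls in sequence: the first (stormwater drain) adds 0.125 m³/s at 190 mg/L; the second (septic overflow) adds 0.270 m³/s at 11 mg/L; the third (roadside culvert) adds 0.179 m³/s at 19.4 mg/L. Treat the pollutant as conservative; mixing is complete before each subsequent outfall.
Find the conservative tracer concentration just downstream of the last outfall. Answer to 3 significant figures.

Below outfall 1: Q → 2.125 m³/s, C = (2.000·0 + 0.1250·190.0)/2.125 = 11.18 mg/L.
Below outfall 2: Q → 2.395 m³/s, C = (2.125·11.18 + 0.2700·11.00)/2.395 = 11.16 mg/L.
Below outfall 3: Q → 2.574 m³/s, C = (2.395·11.16 + 0.1790·19.40)/2.574 = 11.73 mg/L.

11.7 mg/L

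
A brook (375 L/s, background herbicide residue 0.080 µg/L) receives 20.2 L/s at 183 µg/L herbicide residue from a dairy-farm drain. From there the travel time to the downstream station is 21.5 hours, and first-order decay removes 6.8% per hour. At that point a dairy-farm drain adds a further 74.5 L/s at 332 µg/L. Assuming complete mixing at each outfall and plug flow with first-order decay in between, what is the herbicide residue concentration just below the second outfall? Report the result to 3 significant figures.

54.4 µg/L

After mixing, C = (375.0·0.08000 + 20.20·183.0) / 395.2 = 3727/395.2 = 9.430 µg/L; combined flow 395.2 L/s.
6.8%/h lost → k = −ln(1 − 0.068) = 0.07042 h⁻¹.
Decay over the reach: 9.430·exp(−kt) = 9.430·0.2200 = 2.075 µg/L.
At the second outfall, C = (395.2·2.075 + 74.50·332.0) / (395.2 + 74.50) = 54.40 µg/L.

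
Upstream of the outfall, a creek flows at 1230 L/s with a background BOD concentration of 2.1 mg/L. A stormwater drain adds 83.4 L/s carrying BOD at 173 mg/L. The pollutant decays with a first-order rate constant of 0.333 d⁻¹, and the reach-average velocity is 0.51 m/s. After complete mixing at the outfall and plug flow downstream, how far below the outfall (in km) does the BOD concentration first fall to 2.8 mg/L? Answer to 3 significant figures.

203 km

Conservation of mass: C = (1230·2.100 + 83.40·173.0) / 1313 = 17010/1313 = 12.95 mg/L.
Set 12.95·exp(−k·t) = 2.8 → t = ln(12.95/2.8)/k = 397400 s = 110.4 h.
Distance = v·t = 0.51·397400 = 202700 m = 202.7 km.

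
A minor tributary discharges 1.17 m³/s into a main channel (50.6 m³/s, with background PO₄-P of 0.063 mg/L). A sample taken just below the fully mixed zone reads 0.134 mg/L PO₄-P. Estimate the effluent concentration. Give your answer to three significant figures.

3.20 mg/L

Mass balance: 50.60·0.06300 + 1.170·Cₑ = 51.77·0.1340
→ Cₑ = (51.77·0.1340 − 50.60·0.06300) / 1.170 = 3.205 mg/L.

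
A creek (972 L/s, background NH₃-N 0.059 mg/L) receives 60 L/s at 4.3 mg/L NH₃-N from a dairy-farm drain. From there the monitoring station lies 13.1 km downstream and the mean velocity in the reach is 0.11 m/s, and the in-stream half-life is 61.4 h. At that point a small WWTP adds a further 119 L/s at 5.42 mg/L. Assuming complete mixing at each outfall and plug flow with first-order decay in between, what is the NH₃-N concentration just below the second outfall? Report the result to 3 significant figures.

Conservation of mass: C = (972.0·0.05900 + 60.00·4.300) / 1032 = 315.3/1032 = 0.3056 mg/L; combined flow 1032 L/s.
Travel time t = 13.1·1000 / 0.11 = 119100 s = 33.08 h.
Half-life 61.4 h → k = ln 2 / 61.4 = 0.01129 h⁻¹ = 0.2709 d⁻¹.
First-order decay: C = 0.3056·exp(−k·t) = 0.3056·0.6884 = 0.2103 mg/L.
At the second outfall, C = (1032·0.2103 + 119.0·5.420) / (1032 + 119.0) = 0.7490 mg/L.

0.749 mg/L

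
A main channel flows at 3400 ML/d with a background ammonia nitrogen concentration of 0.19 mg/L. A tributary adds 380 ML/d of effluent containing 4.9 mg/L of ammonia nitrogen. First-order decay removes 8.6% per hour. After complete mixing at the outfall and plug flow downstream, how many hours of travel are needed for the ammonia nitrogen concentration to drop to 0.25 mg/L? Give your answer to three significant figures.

Conservation of mass: C = (3400·0.1900 + 380.0·4.900) / 3780 = 2508/3780 = 0.6635 mg/L.
8.6%/h lost → k = −ln(1 − 0.086) = 0.08992 h⁻¹.
0.6635·exp(−k·t) = 0.25 → t = ln(0.6635/0.25)/k = 39070 s = 10.85 h.

10.9 h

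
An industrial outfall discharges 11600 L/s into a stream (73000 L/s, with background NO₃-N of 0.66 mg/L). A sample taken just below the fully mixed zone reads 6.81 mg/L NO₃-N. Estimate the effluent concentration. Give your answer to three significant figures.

Mass balance: 73000·0.6600 + 11600·Cₑ = 84600·6.810
→ Cₑ = (84600·6.810 − 73000·0.6600) / 11600 = 45.51 mg/L.

45.5 mg/L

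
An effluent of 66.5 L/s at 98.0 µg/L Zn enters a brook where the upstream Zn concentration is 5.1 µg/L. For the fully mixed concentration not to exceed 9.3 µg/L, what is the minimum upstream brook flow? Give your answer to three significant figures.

1400 L/s

Set C_mix = 9.3: (Q·5.100 + 66.50·98.00) / (Q + 66.50) = 9.3
→ Q = 66.50·(98.00 − 9.3)/(9.3 − 5.100) = 1404 L/s.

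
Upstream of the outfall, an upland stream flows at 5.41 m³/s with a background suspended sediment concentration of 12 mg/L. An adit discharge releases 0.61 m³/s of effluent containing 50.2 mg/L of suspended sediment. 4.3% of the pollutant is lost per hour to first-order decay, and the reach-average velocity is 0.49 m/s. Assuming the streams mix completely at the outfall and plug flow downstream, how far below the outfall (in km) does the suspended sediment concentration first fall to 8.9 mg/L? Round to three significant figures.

Mixed concentration C = ΣQC/ΣQ = (5.410·12.00 + 0.6100·50.20) / 6.020 = 95.54/6.020 = 15.87 mg/L.
4.3%/h lost → k = −ln(1 − 0.043) = 0.04395 h⁻¹.
Set 15.87·exp(−k·t) = 8.9 → t = ln(15.87/8.9)/k = 47380 s = 13.16 h.
Distance = v·t = 0.49·47380 = 23220 m = 23.22 km.

23.2 km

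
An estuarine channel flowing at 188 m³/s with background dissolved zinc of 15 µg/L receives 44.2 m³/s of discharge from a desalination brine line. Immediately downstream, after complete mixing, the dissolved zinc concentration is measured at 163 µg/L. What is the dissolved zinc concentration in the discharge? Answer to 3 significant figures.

Mass balance: 188.0·15.00 + 44.20·Cₑ = 232.2·163.0
→ Cₑ = (232.2·163.0 − 188.0·15.00) / 44.20 = 792.5 µg/L.

793 µg/L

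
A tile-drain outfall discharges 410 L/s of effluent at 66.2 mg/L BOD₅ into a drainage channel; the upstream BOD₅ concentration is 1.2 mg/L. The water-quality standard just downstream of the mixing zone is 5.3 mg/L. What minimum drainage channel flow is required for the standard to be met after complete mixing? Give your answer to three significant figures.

Set C_mix = 5.3: (Q·1.200 + 410.0·66.20) / (Q + 410.0) = 5.3
→ Q = 410.0·(66.20 − 5.3)/(5.3 − 1.200) = 6090 L/s.

6090 L/s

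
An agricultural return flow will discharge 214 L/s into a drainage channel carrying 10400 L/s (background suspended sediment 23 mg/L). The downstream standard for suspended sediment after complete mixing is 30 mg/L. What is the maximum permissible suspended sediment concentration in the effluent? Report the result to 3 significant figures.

370 mg/L

At the limit, (Qr·Cr + Qe·Cₑ)/(Qr + Qe) = 30:
Cₑ = (10610·30 − 10400·23.00) / 214.0 = 370.2 mg/L.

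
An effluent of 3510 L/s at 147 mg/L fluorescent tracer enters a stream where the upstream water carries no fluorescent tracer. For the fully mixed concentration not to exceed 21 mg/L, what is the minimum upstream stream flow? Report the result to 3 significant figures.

21100 L/s

Set C_mix = 21: (Q·0 + 3510·147.0) / (Q + 3510) = 21
→ Q = 3510·(147.0 − 21)/(21 − 0) = 21060 L/s.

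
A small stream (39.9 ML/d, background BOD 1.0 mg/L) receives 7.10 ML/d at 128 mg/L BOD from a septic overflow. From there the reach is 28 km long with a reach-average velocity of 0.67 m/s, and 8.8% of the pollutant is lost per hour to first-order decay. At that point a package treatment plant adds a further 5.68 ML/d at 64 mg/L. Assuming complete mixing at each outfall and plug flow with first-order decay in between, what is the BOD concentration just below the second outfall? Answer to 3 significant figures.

13.1 mg/L

After mixing, C = (39.90·1.000 + 7.100·128.0) / 47.00 = 948.7/47.00 = 20.19 mg/L; combined flow 47.00 ML/d.
Travel time t = 28·1000 / 0.67 = 41790 s = 11.61 h.
8.8%/h lost → k = −ln(1 − 0.088) = 0.09212 h⁻¹.
Applying C = C₀e^(−kt): 20.19 × 0.3432 = 6.928 mg/L.
Second outfall: C = (47.00·6.928 + 5.680·64.00)/52.68 = 13.08 mg/L.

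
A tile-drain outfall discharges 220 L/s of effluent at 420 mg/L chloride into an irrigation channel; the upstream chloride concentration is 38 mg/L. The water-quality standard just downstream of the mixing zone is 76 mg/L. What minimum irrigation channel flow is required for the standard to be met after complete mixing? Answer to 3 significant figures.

Set C_mix = 76: (Q·38.00 + 220.0·420.0) / (Q + 220.0) = 76
→ Q = 220.0·(420.0 − 76)/(76 − 38.00) = 1992 L/s.

1990 L/s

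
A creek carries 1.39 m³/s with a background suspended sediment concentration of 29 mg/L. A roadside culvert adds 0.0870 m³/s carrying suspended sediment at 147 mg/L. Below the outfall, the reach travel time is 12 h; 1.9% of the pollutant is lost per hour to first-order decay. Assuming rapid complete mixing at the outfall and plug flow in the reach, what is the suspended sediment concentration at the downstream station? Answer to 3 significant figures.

28.6 mg/L

Flow-weighted average: C = (1.390·29.00 + 0.08700·147.0) / 1.477 = 53.10/1.477 = 35.95 mg/L.
1.9%/h lost → k = −ln(1 − 0.019) = 0.01918 h⁻¹.
First-order decay: C = 35.95·exp(−k·t) = 35.95·0.7944 = 28.56 mg/L.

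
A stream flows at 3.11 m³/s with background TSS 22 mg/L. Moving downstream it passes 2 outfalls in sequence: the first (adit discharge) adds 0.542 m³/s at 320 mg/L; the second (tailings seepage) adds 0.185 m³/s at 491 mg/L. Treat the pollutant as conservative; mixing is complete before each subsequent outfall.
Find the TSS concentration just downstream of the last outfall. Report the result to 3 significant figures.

86.7 mg/L

Outfall 1: combined Q = 3.652 m³/s; C = (3.110·22.00 + 0.5420·320.0)/3.652 = 66.23 mg/L.
Outfall 2: combined Q = 3.837 m³/s; C = (3.652·66.23 + 0.1850·491.0)/3.837 = 86.71 mg/L.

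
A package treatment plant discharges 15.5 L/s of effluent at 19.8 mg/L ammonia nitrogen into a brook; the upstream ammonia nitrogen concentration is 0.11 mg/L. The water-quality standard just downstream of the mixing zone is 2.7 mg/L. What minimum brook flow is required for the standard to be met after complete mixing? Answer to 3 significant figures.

102 L/s

Set C_mix = 2.7: (Q·0.1100 + 15.50·19.80) / (Q + 15.50) = 2.7
→ Q = 15.50·(19.80 − 2.7)/(2.7 − 0.1100) = 102.3 L/s.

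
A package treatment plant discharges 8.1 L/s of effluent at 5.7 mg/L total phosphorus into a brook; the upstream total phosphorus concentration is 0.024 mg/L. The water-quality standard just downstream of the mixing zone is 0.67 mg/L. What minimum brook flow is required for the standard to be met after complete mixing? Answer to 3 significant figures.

Set C_mix = 0.67: (Q·0.02400 + 8.100·5.700) / (Q + 8.100) = 0.67
→ Q = 8.100·(5.700 − 0.67)/(0.67 − 0.02400) = 63.07 L/s.

63.1 L/s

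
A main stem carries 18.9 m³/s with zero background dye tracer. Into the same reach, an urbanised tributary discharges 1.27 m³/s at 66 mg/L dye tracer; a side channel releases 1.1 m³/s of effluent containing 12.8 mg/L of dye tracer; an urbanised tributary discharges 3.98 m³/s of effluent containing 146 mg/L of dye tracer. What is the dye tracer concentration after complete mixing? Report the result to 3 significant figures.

26.9 mg/L

Conservation of mass: C = (18.90·0 + 1.270·66.00 + 1.100·12.80 + 3.980·146.0) / 25.25 = 679.0/25.25 = 26.89 mg/L.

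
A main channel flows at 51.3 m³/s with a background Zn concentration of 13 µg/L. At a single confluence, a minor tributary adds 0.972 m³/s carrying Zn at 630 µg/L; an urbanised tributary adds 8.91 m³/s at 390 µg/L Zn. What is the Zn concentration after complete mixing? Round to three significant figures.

77.7 µg/L

Mixed concentration C = ΣQC/ΣQ = (51.30·13.00 + 0.9720·630.0 + 8.910·390.0) / 61.18 = 4754/61.18 = 77.71 µg/L.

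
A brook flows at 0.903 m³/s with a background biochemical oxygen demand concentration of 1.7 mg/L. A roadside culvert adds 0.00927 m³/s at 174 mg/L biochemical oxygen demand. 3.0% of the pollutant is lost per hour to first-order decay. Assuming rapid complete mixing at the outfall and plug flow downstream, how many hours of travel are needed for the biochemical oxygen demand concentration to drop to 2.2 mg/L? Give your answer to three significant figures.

Mixed concentration C = ΣQC/ΣQ = (0.9030·1.700 + 0.009270·174.0) / 0.9123 = 3.148/0.9123 = 3.451 mg/L.
3.0%/h lost → k = −ln(1 − 0.03) = 0.03046 h⁻¹.
3.451·exp(−k·t) = 2.2 → t = ln(3.451/2.2)/k = 53200 s = 14.78 h.

14.8 h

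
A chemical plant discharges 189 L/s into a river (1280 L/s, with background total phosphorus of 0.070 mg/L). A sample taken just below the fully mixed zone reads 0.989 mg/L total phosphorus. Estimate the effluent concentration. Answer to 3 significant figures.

Mass balance: 1280·0.07000 + 189.0·Cₑ = 1469·0.9890
→ Cₑ = (1469·0.9890 − 1280·0.07000) / 189.0 = 7.213 mg/L.

7.21 mg/L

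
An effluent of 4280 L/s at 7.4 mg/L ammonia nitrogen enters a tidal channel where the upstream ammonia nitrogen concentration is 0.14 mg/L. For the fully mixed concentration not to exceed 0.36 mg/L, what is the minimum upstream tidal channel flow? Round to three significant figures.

Set C_mix = 0.36: (Q·0.1400 + 4280·7.400) / (Q + 4280) = 0.36
→ Q = 4280·(7.400 − 0.36)/(0.36 − 0.1400) = 137000 L/s.

137000 L/s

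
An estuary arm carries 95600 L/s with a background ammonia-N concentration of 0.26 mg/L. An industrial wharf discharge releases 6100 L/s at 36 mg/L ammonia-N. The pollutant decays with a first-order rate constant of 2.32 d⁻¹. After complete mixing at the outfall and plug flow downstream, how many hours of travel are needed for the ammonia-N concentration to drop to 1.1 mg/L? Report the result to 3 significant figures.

Conservation of mass: C = (95600·0.2600 + 6100·36.00) / 101700 = 244500/101700 = 2.404 mg/L.
2.404·exp(−k·t) = 1.1 → t = ln(2.404/1.1)/k = 29110 s = 8.087 h.

8.09 h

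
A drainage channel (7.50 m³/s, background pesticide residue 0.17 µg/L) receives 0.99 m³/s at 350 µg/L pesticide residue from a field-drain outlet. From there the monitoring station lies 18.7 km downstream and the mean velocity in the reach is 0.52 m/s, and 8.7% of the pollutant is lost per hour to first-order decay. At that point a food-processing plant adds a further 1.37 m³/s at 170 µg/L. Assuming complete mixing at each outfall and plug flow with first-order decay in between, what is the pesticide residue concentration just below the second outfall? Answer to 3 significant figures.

Conservation of mass: C = (7.500·0.1700 + 0.9900·350.0) / 8.490 = 347.8/8.490 = 40.96 µg/L; combined flow 8.490 m³/s.
Travel time t = 18.7·1000 / 0.52 = 35960 s = 9.989 h.
8.7%/h lost → k = −ln(1 − 0.087) = 0.09102 h⁻¹.
After decay, C = 40.96 × e^(−kt) = 40.96 × 0.4028 = 16.50 µg/L.
Second outfall: C = (8.490·16.50 + 1.370·170.0)/9.860 = 37.83 µg/L.

37.8 µg/L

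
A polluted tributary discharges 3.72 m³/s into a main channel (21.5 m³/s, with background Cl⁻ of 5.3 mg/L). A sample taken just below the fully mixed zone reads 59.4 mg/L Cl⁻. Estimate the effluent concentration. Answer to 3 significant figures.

372 mg/L

Mass balance: 21.50·5.300 + 3.720·Cₑ = 25.22·59.40
→ Cₑ = (25.22·59.40 − 21.50·5.300) / 3.720 = 372.1 mg/L.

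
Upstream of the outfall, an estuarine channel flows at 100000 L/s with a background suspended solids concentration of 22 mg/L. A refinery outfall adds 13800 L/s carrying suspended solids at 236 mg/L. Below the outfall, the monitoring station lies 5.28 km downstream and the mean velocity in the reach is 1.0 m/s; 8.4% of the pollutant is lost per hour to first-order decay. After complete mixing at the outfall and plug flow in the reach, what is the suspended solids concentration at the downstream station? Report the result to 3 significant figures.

42.2 mg/L

Flow-weighted average: C = (100000·22.00 + 13800·236.0) / 113800 = 5457000/113800 = 47.95 mg/L.
Travel time t = 5.28·1000 / 1.0 = 5280 s = 1.467 h.
8.4%/h lost → k = −ln(1 − 0.084) = 0.08774 h⁻¹.
Applying C = C₀e^(−kt): 47.95 × 0.8793 = 42.16 mg/L.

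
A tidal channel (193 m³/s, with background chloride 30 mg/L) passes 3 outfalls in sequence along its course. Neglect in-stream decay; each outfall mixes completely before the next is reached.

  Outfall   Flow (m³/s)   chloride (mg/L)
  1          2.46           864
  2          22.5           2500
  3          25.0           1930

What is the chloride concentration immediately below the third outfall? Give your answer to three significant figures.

463 mg/L

Below outfall 1: Q → 195.5 m³/s, C = (193.0·30.00 + 2.460·864.0)/195.5 = 40.50 mg/L.
Below outfall 2: Q → 218.0 m³/s, C = (195.5·40.50 + 22.50·2500)/218.0 = 294.4 mg/L.
Below outfall 3: Q → 243.0 m³/s, C = (218.0·294.4 + 25.00·1930)/243.0 = 462.7 mg/L.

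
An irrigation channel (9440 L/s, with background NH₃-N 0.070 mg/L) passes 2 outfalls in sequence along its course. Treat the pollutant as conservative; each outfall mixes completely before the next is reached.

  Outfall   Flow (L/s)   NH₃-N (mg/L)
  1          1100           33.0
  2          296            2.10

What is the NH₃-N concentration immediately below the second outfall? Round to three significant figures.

Outfall 1: combined Q = 10540 L/s; C = (9440·0.07000 + 1100·33.00)/10540 = 3.507 mg/L.
Outfall 2: combined Q = 10840 L/s; C = (10540·3.507 + 296.0·2.100)/10840 = 3.468 mg/L.

3.47 mg/L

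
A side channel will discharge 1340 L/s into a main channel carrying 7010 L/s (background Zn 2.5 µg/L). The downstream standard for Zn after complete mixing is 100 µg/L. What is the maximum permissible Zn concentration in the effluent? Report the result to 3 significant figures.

610 µg/L

At the limit, (Qr·Cr + Qe·Cₑ)/(Qr + Qe) = 100:
Cₑ = (8350·100 − 7010·2.500) / 1340 = 610.1 µg/L.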